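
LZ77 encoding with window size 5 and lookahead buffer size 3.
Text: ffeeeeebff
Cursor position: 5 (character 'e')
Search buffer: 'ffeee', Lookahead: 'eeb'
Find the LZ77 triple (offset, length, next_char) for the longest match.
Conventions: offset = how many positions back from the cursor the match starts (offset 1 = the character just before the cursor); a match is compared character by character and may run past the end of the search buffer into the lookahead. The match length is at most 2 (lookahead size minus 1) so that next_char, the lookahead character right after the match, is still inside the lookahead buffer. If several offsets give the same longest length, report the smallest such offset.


Try each offset into the search buffer:
  offset=1 (pos 4, char 'e'): match length 2
  offset=2 (pos 3, char 'e'): match length 2
  offset=3 (pos 2, char 'e'): match length 2
  offset=4 (pos 1, char 'f'): match length 0
  offset=5 (pos 0, char 'f'): match length 0
Longest match has length 2, found at offsets 1, 2, 3; take the smallest, offset 1.
next_char = character at position 5 + 2 = 7 -> 'b'

Best match: offset=1, length=2 (matching 'ee' starting at position 4)
LZ77 triple: (1, 2, 'b')


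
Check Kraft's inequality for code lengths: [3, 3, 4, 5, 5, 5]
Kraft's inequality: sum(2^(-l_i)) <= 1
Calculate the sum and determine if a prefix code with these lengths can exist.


Sum = 2^(-3) + 2^(-3) + 2^(-4) + 2^(-5) + 2^(-5) + 2^(-5)
    = 0.125 + 0.125 + 0.0625 + 0.03125 + 0.03125 + 0.03125
    = 13/32 = 0.40625
Since 0.40625 <= 1, Kraft's inequality IS satisfied.
A prefix code with these lengths CAN exist.

Kraft sum = 0.40625. Satisfied.


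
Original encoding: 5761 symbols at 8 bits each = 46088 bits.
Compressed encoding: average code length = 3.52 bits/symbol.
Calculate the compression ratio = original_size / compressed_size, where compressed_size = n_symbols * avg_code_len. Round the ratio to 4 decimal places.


original_size = n_symbols * orig_bits = 5761 * 8 = 46088 bits
compressed_size = n_symbols * avg_code_len = 5761 * 3.52 = 20278.72 bits
ratio = original_size / compressed_size = 46088 / 20278.72 = 2.2727

Compression ratio = 2.2727


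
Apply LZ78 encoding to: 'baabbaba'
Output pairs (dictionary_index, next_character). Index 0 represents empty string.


LZ78 encoding steps:
Dictionary: {0: ''}
Step 1: w='' (idx 0), next='b' -> output (0, 'b'), add 'b' as idx 1
Step 2: w='' (idx 0), next='a' -> output (0, 'a'), add 'a' as idx 2
Step 3: w='a' (idx 2), next='b' -> output (2, 'b'), add 'ab' as idx 3
Step 4: w='b' (idx 1), next='a' -> output (1, 'a'), add 'ba' as idx 4
Step 5: w='ba' (idx 4), end of input -> output (4, '')


Encoded: [(0, 'b'), (0, 'a'), (2, 'b'), (1, 'a'), (4, '')]


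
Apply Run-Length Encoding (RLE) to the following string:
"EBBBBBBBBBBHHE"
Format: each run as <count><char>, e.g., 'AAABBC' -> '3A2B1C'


Scanning runs left to right:
  i=0: run of 'E' x 1 -> '1E'
  i=1: run of 'B' x 10 -> '10B'
  i=11: run of 'H' x 2 -> '2H'
  i=13: run of 'E' x 1 -> '1E'

RLE = 1E10B2H1E


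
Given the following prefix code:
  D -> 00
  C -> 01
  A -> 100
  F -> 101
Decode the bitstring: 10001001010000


Decoding step by step:
Bits 100 -> A
Bits 01 -> C
Bits 00 -> D
Bits 101 -> F
Bits 00 -> D
Bits 00 -> D


Decoded message: ACDFDD


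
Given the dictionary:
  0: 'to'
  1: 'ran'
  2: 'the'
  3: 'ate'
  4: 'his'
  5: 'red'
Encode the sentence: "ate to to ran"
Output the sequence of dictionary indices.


Look up each word in the dictionary:
  'ate' -> 3
  'to' -> 0
  'to' -> 0
  'ran' -> 1

Encoded: [3, 0, 0, 1]


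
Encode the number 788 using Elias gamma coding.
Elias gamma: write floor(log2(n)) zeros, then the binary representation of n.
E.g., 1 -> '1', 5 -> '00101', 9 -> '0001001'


num_bits = floor(log2(788)) + 1 = 10
leading_zeros = num_bits - 1 = 9
binary(788) = 1100010100

Elias gamma(788) = '000000000' + '1100010100' = 0000000001100010100 (19 bits)


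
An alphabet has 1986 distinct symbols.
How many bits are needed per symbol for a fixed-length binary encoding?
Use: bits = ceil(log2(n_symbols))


log2(1986) = 10.9556
Bracket: 2^10 = 1024 < 1986 <= 2^11 = 2048
So ceil(log2(1986)) = 11

bits = ceil(log2(1986)) = ceil(10.9556) = 11 bits


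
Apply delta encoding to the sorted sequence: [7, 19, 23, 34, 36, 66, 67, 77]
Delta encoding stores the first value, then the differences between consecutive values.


First value: 7
Deltas:
  19 - 7 = 12
  23 - 19 = 4
  34 - 23 = 11
  36 - 34 = 2
  66 - 36 = 30
  67 - 66 = 1
  77 - 67 = 10


Delta encoded: [7, 12, 4, 11, 2, 30, 1, 10]


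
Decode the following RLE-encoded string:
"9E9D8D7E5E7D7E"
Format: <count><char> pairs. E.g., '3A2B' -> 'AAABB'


Expanding each <count><char> pair:
  9E -> 'EEEEEEEEE'
  9D -> 'DDDDDDDDD'
  8D -> 'DDDDDDDD'
  7E -> 'EEEEEEE'
  5E -> 'EEEEE'
  7D -> 'DDDDDDD'
  7E -> 'EEEEEEE'

Decoded = EEEEEEEEEDDDDDDDDDDDDDDDDDEEEEEEEEEEEEDDDDDDDEEEEEEE


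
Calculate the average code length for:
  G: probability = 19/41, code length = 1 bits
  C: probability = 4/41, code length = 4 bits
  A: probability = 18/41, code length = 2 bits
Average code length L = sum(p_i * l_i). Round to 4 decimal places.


Weighted contributions p_i * l_i:
  G: (19/41) * 1 = 19/41
  C: (4/41) * 4 = 16/41
  A: (18/41) * 2 = 36/41
Sum = (19 + 16 + 36)/41 = 71/41

L = 71/41 = 1.7317 bits/symbol


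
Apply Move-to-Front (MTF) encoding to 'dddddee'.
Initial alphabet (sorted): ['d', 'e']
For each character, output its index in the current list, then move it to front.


MTF encoding:
'd': index 0 in ['d', 'e'] -> ['d', 'e']
'd': index 0 in ['d', 'e'] -> ['d', 'e']
'd': index 0 in ['d', 'e'] -> ['d', 'e']
'd': index 0 in ['d', 'e'] -> ['d', 'e']
'd': index 0 in ['d', 'e'] -> ['d', 'e']
'e': index 1 in ['d', 'e'] -> ['e', 'd']
'e': index 0 in ['e', 'd'] -> ['e', 'd']


Output: [0, 0, 0, 0, 0, 1, 0]


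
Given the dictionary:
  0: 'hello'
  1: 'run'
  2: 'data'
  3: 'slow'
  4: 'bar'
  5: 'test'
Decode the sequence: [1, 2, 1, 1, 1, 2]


Look up each index in the dictionary:
  1 -> 'run'
  2 -> 'data'
  1 -> 'run'
  1 -> 'run'
  1 -> 'run'
  2 -> 'data'

Decoded: "run data run run run data"


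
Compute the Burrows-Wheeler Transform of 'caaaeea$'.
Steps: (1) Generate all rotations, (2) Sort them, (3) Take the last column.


Rotations (sorted):
  0: $caaaeea -> last char: a
  1: a$caaaee -> last char: e
  2: aaaeea$c -> last char: c
  3: aaeea$ca -> last char: a
  4: aeea$caa -> last char: a
  5: caaaeea$ -> last char: $
  6: ea$caaae -> last char: e
  7: eea$caaa -> last char: a


BWT = aecaa$ea


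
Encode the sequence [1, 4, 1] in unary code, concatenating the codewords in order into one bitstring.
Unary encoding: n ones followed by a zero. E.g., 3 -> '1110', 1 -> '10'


Encode each number as n ones followed by a terminating 0:
  1 -> 10 (2 bits)
  4 -> 11110 (5 bits)
  1 -> 10 (2 bits)
Total length = 2 + 5 + 2 = 9 bits.

Unary([1, 4, 1]) = 101111010 (9 bits)


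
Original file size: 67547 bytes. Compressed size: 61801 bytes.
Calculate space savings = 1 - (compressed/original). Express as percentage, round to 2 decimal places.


ratio = compressed/original = 61801/67547 = 0.914933
savings = 1 - ratio = 1 - 0.914933 = 0.085067
as a percentage: 0.085067 * 100 = 8.51%

Space savings = 1 - 61801/67547 = 8.51%


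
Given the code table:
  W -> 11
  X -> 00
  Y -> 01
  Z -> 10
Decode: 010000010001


Decoding:
01 -> Y
00 -> X
00 -> X
01 -> Y
00 -> X
01 -> Y


Result: YXXYXY


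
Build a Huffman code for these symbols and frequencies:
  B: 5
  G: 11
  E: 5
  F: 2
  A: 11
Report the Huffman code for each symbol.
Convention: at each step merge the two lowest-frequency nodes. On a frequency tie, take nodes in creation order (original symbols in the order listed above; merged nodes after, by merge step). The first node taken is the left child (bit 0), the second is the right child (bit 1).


Huffman tree construction:
Step 1: Merge F(2) + B(5) = 7
Step 2: Merge E(5) + (F+B)(7) = 12
Step 3: Merge G(11) + A(11) = 22
Step 4: Merge (E+(F+B))(12) + (G+A)(22) = 34
Read each symbol's code off the tree from the root (left child = 0, right child = 1).

Codes:
  B: 011 (length 3)
  G: 10 (length 2)
  E: 00 (length 2)
  F: 010 (length 3)
  A: 11 (length 2)
Average code length: 75/34 = 2.2059 bits/symbol


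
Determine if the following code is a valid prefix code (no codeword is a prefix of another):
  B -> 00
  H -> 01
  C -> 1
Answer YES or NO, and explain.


Checking each pair (does one codeword prefix another?):
  B='00' vs H='01': no prefix
  B='00' vs C='1': no prefix
  H='01' vs B='00': no prefix
  H='01' vs C='1': no prefix
  C='1' vs B='00': no prefix
  C='1' vs H='01': no prefix
No violation found over all pairs.

YES -- this is a valid prefix code. No codeword is a prefix of any other codeword.


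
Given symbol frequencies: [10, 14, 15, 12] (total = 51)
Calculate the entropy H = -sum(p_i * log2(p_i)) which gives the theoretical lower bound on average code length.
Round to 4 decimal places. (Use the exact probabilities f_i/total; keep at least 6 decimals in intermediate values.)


Per-symbol terms -p_i * log2(p_i) with p_i = f_i/51:
  p = 10/51 = 0.196078: log2(p) = -2.350497, -p*log2(p) = 0.460882
  p = 14/51 = 0.274510: log2(p) = -1.865070, -p*log2(p) = 0.511980
  p = 15/51 = 0.294118: log2(p) = -1.765535, -p*log2(p) = 0.519275
  p = 12/51 = 0.235294: log2(p) = -2.087463, -p*log2(p) = 0.491168
H = 0.460882 + 0.511980 + 0.519275 + 0.491168 = 1.983305

H = 1.9833 bits/symbol


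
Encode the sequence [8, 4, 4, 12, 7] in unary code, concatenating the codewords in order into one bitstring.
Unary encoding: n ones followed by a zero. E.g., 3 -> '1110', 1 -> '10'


Encode each number as n ones followed by a terminating 0:
  8 -> 111111110 (9 bits)
  4 -> 11110 (5 bits)
  4 -> 11110 (5 bits)
  12 -> 1111111111110 (13 bits)
  7 -> 11111110 (8 bits)
Total length = 9 + 5 + 5 + 13 + 8 = 40 bits.

Unary([8, 4, 4, 12, 7]) = 1111111101111011110111111111111011111110 (40 bits)


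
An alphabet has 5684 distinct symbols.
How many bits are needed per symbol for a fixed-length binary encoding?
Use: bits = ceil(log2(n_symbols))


log2(5684) = 12.4727
Bracket: 2^12 = 4096 < 5684 <= 2^13 = 8192
So ceil(log2(5684)) = 13

bits = ceil(log2(5684)) = ceil(12.4727) = 13 bits


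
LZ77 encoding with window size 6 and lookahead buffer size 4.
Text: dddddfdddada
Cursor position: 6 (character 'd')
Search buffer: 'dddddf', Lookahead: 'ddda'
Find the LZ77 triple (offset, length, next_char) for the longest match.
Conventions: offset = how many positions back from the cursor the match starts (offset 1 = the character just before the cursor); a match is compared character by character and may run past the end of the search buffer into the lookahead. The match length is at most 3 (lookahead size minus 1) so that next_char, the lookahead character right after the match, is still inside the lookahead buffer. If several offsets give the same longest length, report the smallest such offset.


Try each offset into the search buffer:
  offset=1 (pos 5, char 'f'): match length 0
  offset=2 (pos 4, char 'd'): match length 1
  offset=3 (pos 3, char 'd'): match length 2
  offset=4 (pos 2, char 'd'): match length 3
  offset=5 (pos 1, char 'd'): match length 3
  offset=6 (pos 0, char 'd'): match length 3
Longest match has length 3, found at offsets 4, 5, 6; take the smallest, offset 4.
next_char = character at position 6 + 3 = 9 -> 'a'

Best match: offset=4, length=3 (matching 'ddd' starting at position 2)
LZ77 triple: (4, 3, 'a')


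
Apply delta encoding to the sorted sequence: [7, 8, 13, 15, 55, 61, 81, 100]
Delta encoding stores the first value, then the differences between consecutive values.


First value: 7
Deltas:
  8 - 7 = 1
  13 - 8 = 5
  15 - 13 = 2
  55 - 15 = 40
  61 - 55 = 6
  81 - 61 = 20
  100 - 81 = 19


Delta encoded: [7, 1, 5, 2, 40, 6, 20, 19]


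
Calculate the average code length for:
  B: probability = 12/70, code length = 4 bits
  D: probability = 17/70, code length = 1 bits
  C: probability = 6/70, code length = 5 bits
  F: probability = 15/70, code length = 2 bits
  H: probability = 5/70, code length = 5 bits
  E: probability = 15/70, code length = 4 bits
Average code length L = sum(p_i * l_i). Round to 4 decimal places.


Weighted contributions p_i * l_i:
  B: (12/70) * 4 = 48/70
  D: (17/70) * 1 = 17/70
  C: (6/70) * 5 = 30/70
  F: (15/70) * 2 = 30/70
  H: (5/70) * 5 = 25/70
  E: (15/70) * 4 = 60/70
Sum = (48 + 17 + 30 + 30 + 25 + 60)/70 = 210/70

L = 210/70 = 3.0000 bits/symbol


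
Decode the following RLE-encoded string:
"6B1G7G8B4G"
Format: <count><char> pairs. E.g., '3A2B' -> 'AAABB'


Expanding each <count><char> pair:
  6B -> 'BBBBBB'
  1G -> 'G'
  7G -> 'GGGGGGG'
  8B -> 'BBBBBBBB'
  4G -> 'GGGG'

Decoded = BBBBBBGGGGGGGGBBBBBBBBGGGG


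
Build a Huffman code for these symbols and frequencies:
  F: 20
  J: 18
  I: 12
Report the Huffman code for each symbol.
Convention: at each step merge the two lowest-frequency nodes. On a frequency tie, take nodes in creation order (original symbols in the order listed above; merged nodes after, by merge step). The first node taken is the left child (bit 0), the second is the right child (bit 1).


Huffman tree construction:
Step 1: Merge I(12) + J(18) = 30
Step 2: Merge F(20) + (I+J)(30) = 50
Read each symbol's code off the tree from the root (left child = 0, right child = 1).

Codes:
  F: 0 (length 1)
  J: 11 (length 2)
  I: 10 (length 2)
Average code length: 80/50 = 1.6000 bits/symbol


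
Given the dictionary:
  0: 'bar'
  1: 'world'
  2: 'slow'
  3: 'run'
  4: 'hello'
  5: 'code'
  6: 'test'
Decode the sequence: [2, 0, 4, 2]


Look up each index in the dictionary:
  2 -> 'slow'
  0 -> 'bar'
  4 -> 'hello'
  2 -> 'slow'

Decoded: "slow bar hello slow"


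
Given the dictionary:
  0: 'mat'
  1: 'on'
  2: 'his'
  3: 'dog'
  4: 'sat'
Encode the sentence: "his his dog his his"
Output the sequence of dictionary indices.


Look up each word in the dictionary:
  'his' -> 2
  'his' -> 2
  'dog' -> 3
  'his' -> 2
  'his' -> 2

Encoded: [2, 2, 3, 2, 2]


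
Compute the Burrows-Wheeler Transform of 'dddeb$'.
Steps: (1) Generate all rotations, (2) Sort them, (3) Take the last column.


Rotations (sorted):
  0: $dddeb -> last char: b
  1: b$ddde -> last char: e
  2: dddeb$ -> last char: $
  3: ddeb$d -> last char: d
  4: deb$dd -> last char: d
  5: eb$ddd -> last char: d


BWT = be$ddd


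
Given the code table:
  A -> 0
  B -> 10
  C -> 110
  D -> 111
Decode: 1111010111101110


Decoding:
111 -> D
10 -> B
10 -> B
111 -> D
10 -> B
111 -> D
0 -> A


Result: DBBDBDA


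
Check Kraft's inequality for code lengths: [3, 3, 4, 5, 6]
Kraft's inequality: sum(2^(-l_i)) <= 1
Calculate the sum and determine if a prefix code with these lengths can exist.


Sum = 2^(-3) + 2^(-3) + 2^(-4) + 2^(-5) + 2^(-6)
    = 0.125 + 0.125 + 0.0625 + 0.03125 + 0.015625
    = 23/64 = 0.359375
Since 0.359375 <= 1, Kraft's inequality IS satisfied.
A prefix code with these lengths CAN exist.

Kraft sum = 0.359375. Satisfied.


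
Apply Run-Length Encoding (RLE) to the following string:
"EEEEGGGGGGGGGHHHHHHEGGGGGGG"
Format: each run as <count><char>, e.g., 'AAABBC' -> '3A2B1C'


Scanning runs left to right:
  i=0: run of 'E' x 4 -> '4E'
  i=4: run of 'G' x 9 -> '9G'
  i=13: run of 'H' x 6 -> '6H'
  i=19: run of 'E' x 1 -> '1E'
  i=20: run of 'G' x 7 -> '7G'

RLE = 4E9G6H1E7G


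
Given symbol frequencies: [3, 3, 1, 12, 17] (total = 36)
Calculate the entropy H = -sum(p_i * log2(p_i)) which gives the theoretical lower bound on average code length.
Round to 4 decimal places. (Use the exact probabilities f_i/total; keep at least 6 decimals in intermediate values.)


Per-symbol terms -p_i * log2(p_i) with p_i = f_i/36:
  p = 3/36 = 0.083333: log2(p) = -3.584963, -p*log2(p) = 0.298747
  p = 3/36 = 0.083333: log2(p) = -3.584963, -p*log2(p) = 0.298747
  p = 1/36 = 0.027778: log2(p) = -5.169925, -p*log2(p) = 0.143609
  p = 12/36 = 0.333333: log2(p) = -1.584963, -p*log2(p) = 0.528321
  p = 17/36 = 0.472222: log2(p) = -1.082462, -p*log2(p) = 0.511163
H = 0.298747 + 0.298747 + 0.143609 + 0.528321 + 0.511163 = 1.780587

H = 1.7806 bits/symbol


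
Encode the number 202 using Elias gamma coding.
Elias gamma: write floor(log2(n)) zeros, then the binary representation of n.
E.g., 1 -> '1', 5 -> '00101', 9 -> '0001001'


num_bits = floor(log2(202)) + 1 = 8
leading_zeros = num_bits - 1 = 7
binary(202) = 11001010

Elias gamma(202) = '0000000' + '11001010' = 000000011001010 (15 bits)


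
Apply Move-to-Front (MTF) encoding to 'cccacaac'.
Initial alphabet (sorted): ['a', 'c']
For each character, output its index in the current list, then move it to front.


MTF encoding:
'c': index 1 in ['a', 'c'] -> ['c', 'a']
'c': index 0 in ['c', 'a'] -> ['c', 'a']
'c': index 0 in ['c', 'a'] -> ['c', 'a']
'a': index 1 in ['c', 'a'] -> ['a', 'c']
'c': index 1 in ['a', 'c'] -> ['c', 'a']
'a': index 1 in ['c', 'a'] -> ['a', 'c']
'a': index 0 in ['a', 'c'] -> ['a', 'c']
'c': index 1 in ['a', 'c'] -> ['c', 'a']


Output: [1, 0, 0, 1, 1, 1, 0, 1]


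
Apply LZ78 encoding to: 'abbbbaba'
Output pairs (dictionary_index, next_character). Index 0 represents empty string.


LZ78 encoding steps:
Dictionary: {0: ''}
Step 1: w='' (idx 0), next='a' -> output (0, 'a'), add 'a' as idx 1
Step 2: w='' (idx 0), next='b' -> output (0, 'b'), add 'b' as idx 2
Step 3: w='b' (idx 2), next='b' -> output (2, 'b'), add 'bb' as idx 3
Step 4: w='b' (idx 2), next='a' -> output (2, 'a'), add 'ba' as idx 4
Step 5: w='ba' (idx 4), end of input -> output (4, '')


Encoded: [(0, 'a'), (0, 'b'), (2, 'b'), (2, 'a'), (4, '')]


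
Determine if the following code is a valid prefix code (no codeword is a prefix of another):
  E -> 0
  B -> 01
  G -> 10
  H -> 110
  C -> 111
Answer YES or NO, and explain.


Checking each pair (does one codeword prefix another?):
  E='0' vs B='01': prefix -- VIOLATION

NO -- this is NOT a valid prefix code. E (0) is a prefix of B (01).


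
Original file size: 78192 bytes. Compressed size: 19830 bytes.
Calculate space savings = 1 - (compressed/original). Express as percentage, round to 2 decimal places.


ratio = compressed/original = 19830/78192 = 0.253607
savings = 1 - ratio = 1 - 0.253607 = 0.746393
as a percentage: 0.746393 * 100 = 74.64%

Space savings = 1 - 19830/78192 = 74.64%


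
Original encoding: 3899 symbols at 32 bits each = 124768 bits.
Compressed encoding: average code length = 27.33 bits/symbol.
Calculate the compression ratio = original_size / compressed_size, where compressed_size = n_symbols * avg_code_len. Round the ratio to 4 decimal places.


original_size = n_symbols * orig_bits = 3899 * 32 = 124768 bits
compressed_size = n_symbols * avg_code_len = 3899 * 27.33 = 106559.67 bits
ratio = original_size / compressed_size = 124768 / 106559.67 = 1.1709

Compression ratio = 1.1709


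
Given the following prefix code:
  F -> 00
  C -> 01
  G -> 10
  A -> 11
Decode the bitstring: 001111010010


Decoding step by step:
Bits 00 -> F
Bits 11 -> A
Bits 11 -> A
Bits 01 -> C
Bits 00 -> F
Bits 10 -> G


Decoded message: FAACFG


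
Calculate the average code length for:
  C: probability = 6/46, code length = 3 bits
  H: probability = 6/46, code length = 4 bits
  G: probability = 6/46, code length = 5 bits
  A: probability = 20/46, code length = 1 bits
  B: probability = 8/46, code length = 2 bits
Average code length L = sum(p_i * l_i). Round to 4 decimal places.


Weighted contributions p_i * l_i:
  C: (6/46) * 3 = 18/46
  H: (6/46) * 4 = 24/46
  G: (6/46) * 5 = 30/46
  A: (20/46) * 1 = 20/46
  B: (8/46) * 2 = 16/46
Sum = (18 + 24 + 30 + 20 + 16)/46 = 108/46

L = 108/46 = 2.3478 bits/symbol


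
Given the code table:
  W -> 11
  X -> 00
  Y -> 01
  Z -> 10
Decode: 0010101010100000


Decoding:
00 -> X
10 -> Z
10 -> Z
10 -> Z
10 -> Z
10 -> Z
00 -> X
00 -> X


Result: XZZZZZXX


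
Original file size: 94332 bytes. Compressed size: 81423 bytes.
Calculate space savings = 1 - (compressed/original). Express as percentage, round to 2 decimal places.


ratio = compressed/original = 81423/94332 = 0.863154
savings = 1 - ratio = 1 - 0.863154 = 0.136846
as a percentage: 0.136846 * 100 = 13.68%

Space savings = 1 - 81423/94332 = 13.68%


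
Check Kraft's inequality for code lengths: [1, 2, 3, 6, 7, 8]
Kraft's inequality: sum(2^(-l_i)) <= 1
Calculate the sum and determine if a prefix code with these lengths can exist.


Sum = 2^(-1) + 2^(-2) + 2^(-3) + 2^(-6) + 2^(-7) + 2^(-8)
    = 0.5 + 0.25 + 0.125 + 0.015625 + 0.0078125 + 0.00390625
    = 231/256 = 0.90234375
Since 0.90234375 <= 1, Kraft's inequality IS satisfied.
A prefix code with these lengths CAN exist.

Kraft sum = 0.90234375. Satisfied.


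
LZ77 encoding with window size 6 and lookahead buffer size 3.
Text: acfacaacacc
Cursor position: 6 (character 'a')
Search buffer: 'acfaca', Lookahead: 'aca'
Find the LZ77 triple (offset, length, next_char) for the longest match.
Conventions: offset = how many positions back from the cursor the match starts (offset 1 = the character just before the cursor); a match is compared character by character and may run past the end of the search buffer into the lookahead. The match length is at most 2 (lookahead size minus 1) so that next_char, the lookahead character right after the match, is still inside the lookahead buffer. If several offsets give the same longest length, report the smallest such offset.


Try each offset into the search buffer:
  offset=1 (pos 5, char 'a'): match length 1
  offset=2 (pos 4, char 'c'): match length 0
  offset=3 (pos 3, char 'a'): match length 2
  offset=4 (pos 2, char 'f'): match length 0
  offset=5 (pos 1, char 'c'): match length 0
  offset=6 (pos 0, char 'a'): match length 2
Longest match has length 2, found at offsets 3, 6; take the smallest, offset 3.
next_char = character at position 6 + 2 = 8 -> 'a'

Best match: offset=3, length=2 (matching 'ac' starting at position 3)
LZ77 triple: (3, 2, 'a')


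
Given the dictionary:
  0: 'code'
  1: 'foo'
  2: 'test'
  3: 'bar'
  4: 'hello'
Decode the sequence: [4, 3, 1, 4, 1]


Look up each index in the dictionary:
  4 -> 'hello'
  3 -> 'bar'
  1 -> 'foo'
  4 -> 'hello'
  1 -> 'foo'

Decoded: "hello bar foo hello foo"


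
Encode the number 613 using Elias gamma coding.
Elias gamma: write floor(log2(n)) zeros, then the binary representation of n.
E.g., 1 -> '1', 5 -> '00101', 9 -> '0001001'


num_bits = floor(log2(613)) + 1 = 10
leading_zeros = num_bits - 1 = 9
binary(613) = 1001100101

Elias gamma(613) = '000000000' + '1001100101' = 0000000001001100101 (19 bits)


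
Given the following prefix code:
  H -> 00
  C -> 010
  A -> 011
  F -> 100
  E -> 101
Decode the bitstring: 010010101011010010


Decoding step by step:
Bits 010 -> C
Bits 010 -> C
Bits 101 -> E
Bits 011 -> A
Bits 010 -> C
Bits 010 -> C


Decoded message: CCEACC


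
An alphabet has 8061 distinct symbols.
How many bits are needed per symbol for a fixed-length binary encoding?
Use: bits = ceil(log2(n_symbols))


log2(8061) = 12.9767
Bracket: 2^12 = 4096 < 8061 <= 2^13 = 8192
So ceil(log2(8061)) = 13

bits = ceil(log2(8061)) = ceil(12.9767) = 13 bits


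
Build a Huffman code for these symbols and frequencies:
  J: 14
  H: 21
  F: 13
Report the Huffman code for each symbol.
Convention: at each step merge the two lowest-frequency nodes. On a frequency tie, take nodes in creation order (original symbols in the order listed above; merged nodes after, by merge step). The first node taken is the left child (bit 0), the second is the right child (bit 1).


Huffman tree construction:
Step 1: Merge F(13) + J(14) = 27
Step 2: Merge H(21) + (F+J)(27) = 48
Read each symbol's code off the tree from the root (left child = 0, right child = 1).

Codes:
  J: 11 (length 2)
  H: 0 (length 1)
  F: 10 (length 2)
Average code length: 75/48 = 1.5625 bits/symbol


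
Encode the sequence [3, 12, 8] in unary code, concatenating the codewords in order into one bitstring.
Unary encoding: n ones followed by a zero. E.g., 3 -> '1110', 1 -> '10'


Encode each number as n ones followed by a terminating 0:
  3 -> 1110 (4 bits)
  12 -> 1111111111110 (13 bits)
  8 -> 111111110 (9 bits)
Total length = 4 + 13 + 9 = 26 bits.

Unary([3, 12, 8]) = 11101111111111110111111110 (26 bits)


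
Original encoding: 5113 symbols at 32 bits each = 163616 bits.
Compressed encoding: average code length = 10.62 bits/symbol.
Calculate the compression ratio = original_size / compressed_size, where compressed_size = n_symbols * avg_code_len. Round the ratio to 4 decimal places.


original_size = n_symbols * orig_bits = 5113 * 32 = 163616 bits
compressed_size = n_symbols * avg_code_len = 5113 * 10.62 = 54300.06 bits
ratio = original_size / compressed_size = 163616 / 54300.06 = 3.0132

Compression ratio = 3.0132


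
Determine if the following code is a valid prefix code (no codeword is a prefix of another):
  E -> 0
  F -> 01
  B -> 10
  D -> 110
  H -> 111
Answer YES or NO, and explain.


Checking each pair (does one codeword prefix another?):
  E='0' vs F='01': prefix -- VIOLATION

NO -- this is NOT a valid prefix code. E (0) is a prefix of F (01).


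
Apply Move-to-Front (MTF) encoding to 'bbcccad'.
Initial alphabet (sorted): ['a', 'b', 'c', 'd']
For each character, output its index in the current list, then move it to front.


MTF encoding:
'b': index 1 in ['a', 'b', 'c', 'd'] -> ['b', 'a', 'c', 'd']
'b': index 0 in ['b', 'a', 'c', 'd'] -> ['b', 'a', 'c', 'd']
'c': index 2 in ['b', 'a', 'c', 'd'] -> ['c', 'b', 'a', 'd']
'c': index 0 in ['c', 'b', 'a', 'd'] -> ['c', 'b', 'a', 'd']
'c': index 0 in ['c', 'b', 'a', 'd'] -> ['c', 'b', 'a', 'd']
'a': index 2 in ['c', 'b', 'a', 'd'] -> ['a', 'c', 'b', 'd']
'd': index 3 in ['a', 'c', 'b', 'd'] -> ['d', 'a', 'c', 'b']


Output: [1, 0, 2, 0, 0, 2, 3]


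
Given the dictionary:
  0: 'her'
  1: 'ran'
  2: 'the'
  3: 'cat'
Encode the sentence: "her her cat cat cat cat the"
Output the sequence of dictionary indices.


Look up each word in the dictionary:
  'her' -> 0
  'her' -> 0
  'cat' -> 3
  'cat' -> 3
  'cat' -> 3
  'cat' -> 3
  'the' -> 2

Encoded: [0, 0, 3, 3, 3, 3, 2]


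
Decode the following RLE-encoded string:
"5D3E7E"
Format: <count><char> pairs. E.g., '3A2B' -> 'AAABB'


Expanding each <count><char> pair:
  5D -> 'DDDDD'
  3E -> 'EEE'
  7E -> 'EEEEEEE'

Decoded = DDDDDEEEEEEEEEE


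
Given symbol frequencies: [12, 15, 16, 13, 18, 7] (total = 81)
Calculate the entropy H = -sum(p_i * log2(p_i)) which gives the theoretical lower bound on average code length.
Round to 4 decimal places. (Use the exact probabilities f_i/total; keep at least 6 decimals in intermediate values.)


Per-symbol terms -p_i * log2(p_i) with p_i = f_i/81:
  p = 12/81 = 0.148148: log2(p) = -2.754888, -p*log2(p) = 0.408131
  p = 15/81 = 0.185185: log2(p) = -2.432959, -p*log2(p) = 0.450548
  p = 16/81 = 0.197531: log2(p) = -2.339850, -p*log2(p) = 0.462193
  p = 13/81 = 0.160494: log2(p) = -2.639410, -p*log2(p) = 0.423609
  p = 18/81 = 0.222222: log2(p) = -2.169925, -p*log2(p) = 0.482206
  p = 7/81 = 0.086420: log2(p) = -3.532495, -p*log2(p) = 0.305277
H = 0.408131 + 0.450548 + 0.462193 + 0.423609 + 0.482206 + 0.305277 = 2.531964

H = 2.532 bits/symbol


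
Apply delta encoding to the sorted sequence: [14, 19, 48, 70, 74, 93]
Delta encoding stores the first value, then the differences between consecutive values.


First value: 14
Deltas:
  19 - 14 = 5
  48 - 19 = 29
  70 - 48 = 22
  74 - 70 = 4
  93 - 74 = 19


Delta encoded: [14, 5, 29, 22, 4, 19]


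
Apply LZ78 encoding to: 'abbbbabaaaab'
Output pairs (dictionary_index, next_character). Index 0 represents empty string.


LZ78 encoding steps:
Dictionary: {0: ''}
Step 1: w='' (idx 0), next='a' -> output (0, 'a'), add 'a' as idx 1
Step 2: w='' (idx 0), next='b' -> output (0, 'b'), add 'b' as idx 2
Step 3: w='b' (idx 2), next='b' -> output (2, 'b'), add 'bb' as idx 3
Step 4: w='b' (idx 2), next='a' -> output (2, 'a'), add 'ba' as idx 4
Step 5: w='ba' (idx 4), next='a' -> output (4, 'a'), add 'baa' as idx 5
Step 6: w='a' (idx 1), next='a' -> output (1, 'a'), add 'aa' as idx 6
Step 7: w='b' (idx 2), end of input -> output (2, '')


Encoded: [(0, 'a'), (0, 'b'), (2, 'b'), (2, 'a'), (4, 'a'), (1, 'a'), (2, '')]


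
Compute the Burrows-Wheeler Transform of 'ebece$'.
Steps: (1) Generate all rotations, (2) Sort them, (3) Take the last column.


Rotations (sorted):
  0: $ebece -> last char: e
  1: bece$e -> last char: e
  2: ce$ebe -> last char: e
  3: e$ebec -> last char: c
  4: ebece$ -> last char: $
  5: ece$eb -> last char: b


BWT = eeec$b


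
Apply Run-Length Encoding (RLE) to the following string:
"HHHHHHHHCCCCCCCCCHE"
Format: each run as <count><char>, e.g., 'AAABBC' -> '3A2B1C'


Scanning runs left to right:
  i=0: run of 'H' x 8 -> '8H'
  i=8: run of 'C' x 9 -> '9C'
  i=17: run of 'H' x 1 -> '1H'
  i=18: run of 'E' x 1 -> '1E'

RLE = 8H9C1H1E


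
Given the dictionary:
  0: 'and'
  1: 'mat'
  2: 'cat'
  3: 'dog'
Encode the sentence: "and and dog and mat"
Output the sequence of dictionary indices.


Look up each word in the dictionary:
  'and' -> 0
  'and' -> 0
  'dog' -> 3
  'and' -> 0
  'mat' -> 1

Encoded: [0, 0, 3, 0, 1]


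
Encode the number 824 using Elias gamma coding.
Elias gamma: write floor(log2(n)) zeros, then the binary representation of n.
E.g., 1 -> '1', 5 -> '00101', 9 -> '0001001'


num_bits = floor(log2(824)) + 1 = 10
leading_zeros = num_bits - 1 = 9
binary(824) = 1100111000

Elias gamma(824) = '000000000' + '1100111000' = 0000000001100111000 (19 bits)


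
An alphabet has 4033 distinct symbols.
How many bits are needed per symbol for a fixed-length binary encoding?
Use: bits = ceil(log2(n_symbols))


log2(4033) = 11.9776
Bracket: 2^11 = 2048 < 4033 <= 2^12 = 4096
So ceil(log2(4033)) = 12

bits = ceil(log2(4033)) = ceil(11.9776) = 12 bits


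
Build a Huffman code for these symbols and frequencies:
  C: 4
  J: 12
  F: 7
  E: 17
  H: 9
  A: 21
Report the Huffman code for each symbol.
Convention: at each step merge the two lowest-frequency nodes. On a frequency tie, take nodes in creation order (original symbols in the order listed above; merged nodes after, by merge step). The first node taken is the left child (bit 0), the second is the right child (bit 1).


Huffman tree construction:
Step 1: Merge C(4) + F(7) = 11
Step 2: Merge H(9) + (C+F)(11) = 20
Step 3: Merge J(12) + E(17) = 29
Step 4: Merge (H+(C+F))(20) + A(21) = 41
Step 5: Merge (J+E)(29) + ((H+(C+F))+A)(41) = 70
Read each symbol's code off the tree from the root (left child = 0, right child = 1).

Codes:
  C: 1010 (length 4)
  J: 00 (length 2)
  F: 1011 (length 4)
  E: 01 (length 2)
  H: 100 (length 3)
  A: 11 (length 2)
Average code length: 171/70 = 2.4429 bits/symbol


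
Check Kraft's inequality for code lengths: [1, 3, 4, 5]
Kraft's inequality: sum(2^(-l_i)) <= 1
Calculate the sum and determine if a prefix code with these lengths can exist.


Sum = 2^(-1) + 2^(-3) + 2^(-4) + 2^(-5)
    = 0.5 + 0.125 + 0.0625 + 0.03125
    = 23/32 = 0.71875
Since 0.71875 <= 1, Kraft's inequality IS satisfied.
A prefix code with these lengths CAN exist.

Kraft sum = 0.71875. Satisfied.


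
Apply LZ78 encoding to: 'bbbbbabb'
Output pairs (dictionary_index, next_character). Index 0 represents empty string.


LZ78 encoding steps:
Dictionary: {0: ''}
Step 1: w='' (idx 0), next='b' -> output (0, 'b'), add 'b' as idx 1
Step 2: w='b' (idx 1), next='b' -> output (1, 'b'), add 'bb' as idx 2
Step 3: w='bb' (idx 2), next='a' -> output (2, 'a'), add 'bba' as idx 3
Step 4: w='bb' (idx 2), end of input -> output (2, '')


Encoded: [(0, 'b'), (1, 'b'), (2, 'a'), (2, '')]


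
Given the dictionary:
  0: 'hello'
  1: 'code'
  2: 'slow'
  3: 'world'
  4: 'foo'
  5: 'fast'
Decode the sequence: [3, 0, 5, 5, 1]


Look up each index in the dictionary:
  3 -> 'world'
  0 -> 'hello'
  5 -> 'fast'
  5 -> 'fast'
  1 -> 'code'

Decoded: "world hello fast fast code"


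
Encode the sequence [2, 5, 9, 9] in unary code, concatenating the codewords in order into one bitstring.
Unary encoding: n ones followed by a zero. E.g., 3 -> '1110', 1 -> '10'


Encode each number as n ones followed by a terminating 0:
  2 -> 110 (3 bits)
  5 -> 111110 (6 bits)
  9 -> 1111111110 (10 bits)
  9 -> 1111111110 (10 bits)
Total length = 3 + 6 + 10 + 10 = 29 bits.

Unary([2, 5, 9, 9]) = 11011111011111111101111111110 (29 bits)


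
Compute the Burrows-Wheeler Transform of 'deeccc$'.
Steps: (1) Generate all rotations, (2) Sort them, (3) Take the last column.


Rotations (sorted):
  0: $deeccc -> last char: c
  1: c$deecc -> last char: c
  2: cc$deec -> last char: c
  3: ccc$dee -> last char: e
  4: deeccc$ -> last char: $
  5: eccc$de -> last char: e
  6: eeccc$d -> last char: d


BWT = ccce$ed


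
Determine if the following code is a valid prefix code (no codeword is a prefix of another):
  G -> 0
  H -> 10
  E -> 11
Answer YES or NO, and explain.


Checking each pair (does one codeword prefix another?):
  G='0' vs H='10': no prefix
  G='0' vs E='11': no prefix
  H='10' vs G='0': no prefix
  H='10' vs E='11': no prefix
  E='11' vs G='0': no prefix
  E='11' vs H='10': no prefix
No violation found over all pairs.

YES -- this is a valid prefix code. No codeword is a prefix of any other codeword.


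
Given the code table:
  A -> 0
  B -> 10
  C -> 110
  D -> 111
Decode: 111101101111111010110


Decoding:
111 -> D
10 -> B
110 -> C
111 -> D
111 -> D
10 -> B
10 -> B
110 -> C


Result: DBCDDBBC


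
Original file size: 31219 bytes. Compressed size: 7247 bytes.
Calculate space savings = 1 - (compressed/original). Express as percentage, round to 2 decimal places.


ratio = compressed/original = 7247/31219 = 0.232134
savings = 1 - ratio = 1 - 0.232134 = 0.767866
as a percentage: 0.767866 * 100 = 76.79%

Space savings = 1 - 7247/31219 = 76.79%


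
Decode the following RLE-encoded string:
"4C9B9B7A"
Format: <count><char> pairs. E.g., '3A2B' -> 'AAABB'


Expanding each <count><char> pair:
  4C -> 'CCCC'
  9B -> 'BBBBBBBBB'
  9B -> 'BBBBBBBBB'
  7A -> 'AAAAAAA'

Decoded = CCCCBBBBBBBBBBBBBBBBBBAAAAAAA


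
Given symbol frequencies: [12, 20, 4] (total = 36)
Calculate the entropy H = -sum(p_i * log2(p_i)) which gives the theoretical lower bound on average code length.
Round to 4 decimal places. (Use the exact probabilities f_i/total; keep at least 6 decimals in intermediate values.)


Per-symbol terms -p_i * log2(p_i) with p_i = f_i/36:
  p = 12/36 = 0.333333: log2(p) = -1.584963, -p*log2(p) = 0.528321
  p = 20/36 = 0.555556: log2(p) = -0.847997, -p*log2(p) = 0.471109
  p = 4/36 = 0.111111: log2(p) = -3.169925, -p*log2(p) = 0.352214
H = 0.528321 + 0.471109 + 0.352214 = 1.351644

H = 1.3516 bits/symbol


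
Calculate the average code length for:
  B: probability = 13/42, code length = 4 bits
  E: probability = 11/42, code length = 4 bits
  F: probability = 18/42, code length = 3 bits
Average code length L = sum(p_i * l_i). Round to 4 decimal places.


Weighted contributions p_i * l_i:
  B: (13/42) * 4 = 52/42
  E: (11/42) * 4 = 44/42
  F: (18/42) * 3 = 54/42
Sum = (52 + 44 + 54)/42 = 150/42

L = 150/42 = 3.5714 bits/symbol


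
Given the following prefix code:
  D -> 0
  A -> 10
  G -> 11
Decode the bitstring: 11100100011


Decoding step by step:
Bits 11 -> G
Bits 10 -> A
Bits 0 -> D
Bits 10 -> A
Bits 0 -> D
Bits 0 -> D
Bits 11 -> G


Decoded message: GADADDG


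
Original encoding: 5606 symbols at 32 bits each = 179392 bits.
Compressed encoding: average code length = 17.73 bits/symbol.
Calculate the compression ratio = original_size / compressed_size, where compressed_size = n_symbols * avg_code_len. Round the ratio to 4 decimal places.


original_size = n_symbols * orig_bits = 5606 * 32 = 179392 bits
compressed_size = n_symbols * avg_code_len = 5606 * 17.73 = 99394.38 bits
ratio = original_size / compressed_size = 179392 / 99394.38 = 1.8049

Compression ratio = 1.8049


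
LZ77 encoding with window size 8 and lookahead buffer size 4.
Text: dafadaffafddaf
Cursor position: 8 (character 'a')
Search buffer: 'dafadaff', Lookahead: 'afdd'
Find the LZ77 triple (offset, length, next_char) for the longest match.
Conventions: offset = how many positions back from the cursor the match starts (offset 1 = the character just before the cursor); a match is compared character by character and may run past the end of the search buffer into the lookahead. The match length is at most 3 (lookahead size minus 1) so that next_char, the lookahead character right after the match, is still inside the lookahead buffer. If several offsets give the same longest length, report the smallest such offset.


Try each offset into the search buffer:
  offset=1 (pos 7, char 'f'): match length 0
  offset=2 (pos 6, char 'f'): match length 0
  offset=3 (pos 5, char 'a'): match length 2
  offset=4 (pos 4, char 'd'): match length 0
  offset=5 (pos 3, char 'a'): match length 1
  offset=6 (pos 2, char 'f'): match length 0
  offset=7 (pos 1, char 'a'): match length 2
  offset=8 (pos 0, char 'd'): match length 0
Longest match has length 2, found at offsets 3, 7; take the smallest, offset 3.
next_char = character at position 8 + 2 = 10 -> 'd'

Best match: offset=3, length=2 (matching 'af' starting at position 5)
LZ77 triple: (3, 2, 'd')


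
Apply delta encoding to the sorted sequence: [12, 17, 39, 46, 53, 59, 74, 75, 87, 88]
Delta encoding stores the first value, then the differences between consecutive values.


First value: 12
Deltas:
  17 - 12 = 5
  39 - 17 = 22
  46 - 39 = 7
  53 - 46 = 7
  59 - 53 = 6
  74 - 59 = 15
  75 - 74 = 1
  87 - 75 = 12
  88 - 87 = 1


Delta encoded: [12, 5, 22, 7, 7, 6, 15, 1, 12, 1]


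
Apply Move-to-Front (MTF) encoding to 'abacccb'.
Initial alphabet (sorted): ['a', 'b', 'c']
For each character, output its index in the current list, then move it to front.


MTF encoding:
'a': index 0 in ['a', 'b', 'c'] -> ['a', 'b', 'c']
'b': index 1 in ['a', 'b', 'c'] -> ['b', 'a', 'c']
'a': index 1 in ['b', 'a', 'c'] -> ['a', 'b', 'c']
'c': index 2 in ['a', 'b', 'c'] -> ['c', 'a', 'b']
'c': index 0 in ['c', 'a', 'b'] -> ['c', 'a', 'b']
'c': index 0 in ['c', 'a', 'b'] -> ['c', 'a', 'b']
'b': index 2 in ['c', 'a', 'b'] -> ['b', 'c', 'a']


Output: [0, 1, 1, 2, 0, 0, 2]


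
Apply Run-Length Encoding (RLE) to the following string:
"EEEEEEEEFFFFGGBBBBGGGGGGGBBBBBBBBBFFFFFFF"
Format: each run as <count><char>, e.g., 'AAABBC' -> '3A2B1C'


Scanning runs left to right:
  i=0: run of 'E' x 8 -> '8E'
  i=8: run of 'F' x 4 -> '4F'
  i=12: run of 'G' x 2 -> '2G'
  i=14: run of 'B' x 4 -> '4B'
  i=18: run of 'G' x 7 -> '7G'
  i=25: run of 'B' x 9 -> '9B'
  i=34: run of 'F' x 7 -> '7F'

RLE = 8E4F2G4B7G9B7F


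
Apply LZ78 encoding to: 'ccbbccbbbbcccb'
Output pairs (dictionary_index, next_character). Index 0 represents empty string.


LZ78 encoding steps:
Dictionary: {0: ''}
Step 1: w='' (idx 0), next='c' -> output (0, 'c'), add 'c' as idx 1
Step 2: w='c' (idx 1), next='b' -> output (1, 'b'), add 'cb' as idx 2
Step 3: w='' (idx 0), next='b' -> output (0, 'b'), add 'b' as idx 3
Step 4: w='c' (idx 1), next='c' -> output (1, 'c'), add 'cc' as idx 4
Step 5: w='b' (idx 3), next='b' -> output (3, 'b'), add 'bb' as idx 5
Step 6: w='bb' (idx 5), next='c' -> output (5, 'c'), add 'bbc' as idx 6
Step 7: w='cc' (idx 4), next='b' -> output (4, 'b'), add 'ccb' as idx 7


Encoded: [(0, 'c'), (1, 'b'), (0, 'b'), (1, 'c'), (3, 'b'), (5, 'c'), (4, 'b')]


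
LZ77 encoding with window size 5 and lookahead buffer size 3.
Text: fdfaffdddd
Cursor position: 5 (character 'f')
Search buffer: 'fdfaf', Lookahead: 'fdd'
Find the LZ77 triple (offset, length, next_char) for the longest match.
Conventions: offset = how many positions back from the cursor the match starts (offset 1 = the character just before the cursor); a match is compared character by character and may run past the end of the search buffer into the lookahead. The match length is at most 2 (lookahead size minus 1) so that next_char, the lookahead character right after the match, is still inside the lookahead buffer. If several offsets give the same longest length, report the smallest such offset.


Try each offset into the search buffer:
  offset=1 (pos 4, char 'f'): match length 1
  offset=2 (pos 3, char 'a'): match length 0
  offset=3 (pos 2, char 'f'): match length 1
  offset=4 (pos 1, char 'd'): match length 0
  offset=5 (pos 0, char 'f'): match length 2
Longest match has length 2 at offset 5.
next_char = character at position 5 + 2 = 7 -> 'd'

Best match: offset=5, length=2 (matching 'fd' starting at position 0)
LZ77 triple: (5, 2, 'd')
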